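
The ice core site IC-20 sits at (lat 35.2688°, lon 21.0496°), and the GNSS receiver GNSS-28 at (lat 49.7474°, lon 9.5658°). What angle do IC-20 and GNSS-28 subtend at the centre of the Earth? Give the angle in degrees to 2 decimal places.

16.73°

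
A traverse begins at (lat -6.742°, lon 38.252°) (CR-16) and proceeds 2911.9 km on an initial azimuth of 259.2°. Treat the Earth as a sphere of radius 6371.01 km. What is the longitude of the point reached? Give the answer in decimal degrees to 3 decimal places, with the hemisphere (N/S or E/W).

12.064°E

δ = d/R = 2911.9/6371.01 = 0.457055 rad
φ₂ = arcsin(sin φ₁ cos δ + cos φ₁ sin δ cos θ)
   = arcsin(-0.11740·0.89736 + 0.99308·0.44131·-0.18738) = -10.80513°
λ₂ = λ₁ + atan2(sin θ sin δ cos φ₁, cos δ − sin φ₁ sin φ₂) = 12.06421°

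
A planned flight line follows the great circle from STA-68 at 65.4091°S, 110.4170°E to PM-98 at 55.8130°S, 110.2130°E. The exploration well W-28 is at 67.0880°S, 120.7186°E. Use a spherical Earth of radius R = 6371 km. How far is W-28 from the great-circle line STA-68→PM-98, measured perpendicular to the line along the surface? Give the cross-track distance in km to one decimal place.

441.2 km

δ₁₃ = central angle STA-68→W-28 = 0.078005 rad  (haversine)
θ₁₃ = bearing STA-68→W-28 = 116.693°,  θ₁₂ = bearing STA-68→PM-98 = 359.312°
dₓₜ = R·arcsin(sin δ₁₃ · sin(θ₁₃ − θ₁₂)) = 6371·arcsin(0.07793·sin(-242.620°)) = 441.202 km
|dₓₜ| = 441.202 km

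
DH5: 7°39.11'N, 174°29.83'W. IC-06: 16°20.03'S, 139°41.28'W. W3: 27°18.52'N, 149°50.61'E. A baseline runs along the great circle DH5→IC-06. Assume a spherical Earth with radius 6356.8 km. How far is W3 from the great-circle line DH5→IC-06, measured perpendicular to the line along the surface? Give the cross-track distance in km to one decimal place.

21.8 km

DH5: φ = +7.65183°, λ = -174.49717°
IC-06: φ = -16.33383°, λ = -139.68800°
W3: φ = +27.30867°, λ = +149.84350°
δ₁₃ = central angle DH5→W3 = 0.681541 rad  (haversine)
θ₁₃ = bearing DH5→W3 = 304.692°,  θ₁₂ = bearing DH5→IC-06 = 125.005°
dₓₜ = R·arcsin(sin δ₁₃ · sin(θ₁₃ − θ₁₂)) = 6356.8·arcsin(0.62999·sin(179.688°)) = 21.839 km
|dₓₜ| = 21.839 km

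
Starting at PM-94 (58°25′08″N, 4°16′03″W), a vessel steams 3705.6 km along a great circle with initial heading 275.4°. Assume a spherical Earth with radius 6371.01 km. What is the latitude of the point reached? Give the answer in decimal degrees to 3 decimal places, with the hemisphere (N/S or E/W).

47.637°N

PM-94: φ = +58.41889°, λ = -4.26750°
δ = d/R = 3705.6/6371.01 = 0.581635 rad
φ₂ = arcsin(sin φ₁ cos δ + cos φ₁ sin δ cos θ)
   = arcsin(0.85190·0.83557 + 0.52371·0.54939·0.09411) = 47.63736°
λ₂ = λ₁ + atan2(sin θ sin δ cos φ₁, cos δ − sin φ₁ sin φ₂) = -58.53160°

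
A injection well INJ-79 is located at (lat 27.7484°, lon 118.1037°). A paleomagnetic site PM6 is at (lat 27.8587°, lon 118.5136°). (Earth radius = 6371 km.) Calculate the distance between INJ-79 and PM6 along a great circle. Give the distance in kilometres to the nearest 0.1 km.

42.1 km

Δφ = 0.1103°,  Δλ = 0.4099°
a = sin²(Δφ/2) + cos φ₁ cos φ₂ sin²(Δλ/2) = 0.000011
c = 2·arcsin(√a) = 0.006615 rad = 0.3790°
d = R·c = 6371 × 0.006615 = 42.1 km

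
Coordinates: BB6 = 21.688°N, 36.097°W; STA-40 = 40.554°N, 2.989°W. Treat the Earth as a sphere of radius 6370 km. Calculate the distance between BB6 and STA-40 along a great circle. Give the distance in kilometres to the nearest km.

Δφ = 18.8660°,  Δλ = 33.1080°
a = sin²(Δφ/2) + cos φ₁ cos φ₂ sin²(Δλ/2) = 0.084174
c = 2·arcsin(√a) = 0.588721 rad = 33.7312°
d = R·c = 6370 × 0.588721 = 3750.2 km

3750 km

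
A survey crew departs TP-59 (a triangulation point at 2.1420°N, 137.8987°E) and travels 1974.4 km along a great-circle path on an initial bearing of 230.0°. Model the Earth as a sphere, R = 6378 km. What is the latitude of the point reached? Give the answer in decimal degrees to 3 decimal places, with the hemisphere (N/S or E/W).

δ = d/R = 1974.4/6378 = 0.309564 rad
φ₂ = arcsin(sin φ₁ cos δ + cos φ₁ sin δ cos θ)
   = arcsin(0.03738·0.95247 + 0.99930·0.30464·-0.64279) = -9.21181°
λ₂ = λ₁ + atan2(sin θ sin δ cos φ₁, cos δ − sin φ₁ sin φ₂) = 124.22339°

9.212°S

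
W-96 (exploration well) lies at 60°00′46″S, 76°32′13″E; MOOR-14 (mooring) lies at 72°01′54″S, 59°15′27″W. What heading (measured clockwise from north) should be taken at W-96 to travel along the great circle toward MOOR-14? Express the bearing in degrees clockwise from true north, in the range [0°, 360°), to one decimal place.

W-96: φ = -60.01278°, λ = +76.53694°
MOOR-14: φ = -72.03167°, λ = -59.25750°
Δλ = -135.7944°
y = sin Δλ · cos φ₂ = -0.215091
x = cos φ₁ sin φ₂ − sin φ₁ cos φ₂ cos Δλ = -0.666967
θ = atan2(y, x) = -162.1260° → 197.8740° (mod 360°)

197.9°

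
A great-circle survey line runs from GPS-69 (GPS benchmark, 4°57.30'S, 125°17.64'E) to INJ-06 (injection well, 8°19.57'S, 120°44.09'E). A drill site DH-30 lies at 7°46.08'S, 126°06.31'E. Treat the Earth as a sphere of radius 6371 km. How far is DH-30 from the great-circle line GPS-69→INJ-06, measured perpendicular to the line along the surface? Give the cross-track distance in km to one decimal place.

303.8 km

GPS-69: φ = -4.95500°, λ = +125.29400°
INJ-06: φ = -8.32617°, λ = +120.73483°
DH-30: φ = -7.76800°, λ = +126.10517°
δ₁₃ = central angle GPS-69→DH-30 = 0.051072 rad  (haversine)
θ₁₃ = bearing GPS-69→DH-30 = 164.052°,  θ₁₂ = bearing GPS-69→INJ-06 = 233.090°
dₓₜ = R·arcsin(sin δ₁₃ · sin(θ₁₃ − θ₁₂)) = 6371·arcsin(0.05105·sin(-69.038°)) = -303.830 km
|dₓₜ| = 303.830 km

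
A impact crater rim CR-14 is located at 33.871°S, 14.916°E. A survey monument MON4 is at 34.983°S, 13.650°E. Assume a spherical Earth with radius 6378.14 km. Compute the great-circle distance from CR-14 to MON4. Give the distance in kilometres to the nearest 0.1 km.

169.8 km

Δφ = -1.1120°,  Δλ = -1.2660°
a = sin²(Δφ/2) + cos φ₁ cos φ₂ sin²(Δλ/2) = 0.000177
c = 2·arcsin(√a) = 0.026624 rad = 1.5254°
d = R·c = 6378.14 × 0.026624 = 169.8 km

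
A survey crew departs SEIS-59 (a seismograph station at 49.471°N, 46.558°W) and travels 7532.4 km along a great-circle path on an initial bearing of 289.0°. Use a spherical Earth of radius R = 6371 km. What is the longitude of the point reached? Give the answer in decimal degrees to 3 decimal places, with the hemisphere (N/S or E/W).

135.436°W

δ = d/R = 7532.4/6371 = 1.182295 rad
φ₂ = arcsin(sin φ₁ cos δ + cos φ₁ sin δ cos θ)
   = arcsin(0.76008·0.37880 + 0.64983·0.92548·0.32557) = 28.92847°
λ₂ = λ₁ + atan2(sin θ sin δ cos φ₁, cos δ − sin φ₁ sin φ₂) = -135.43573°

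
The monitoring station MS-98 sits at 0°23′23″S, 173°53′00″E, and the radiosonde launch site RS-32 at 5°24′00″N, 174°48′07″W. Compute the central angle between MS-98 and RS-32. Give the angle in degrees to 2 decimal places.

MS-98: φ = -0.38972°, λ = +173.88333°
RS-32: φ = +5.40000°, λ = -174.80194°
Δφ = 5.7897°,  Δλ = 11.3147°
a = sin²(Δφ/2) + cos φ₁ cos φ₂ sin²(Δλ/2) = 0.012225
c = 2·arcsin(√a) = 0.221587 rad = 12.6960°

12.70°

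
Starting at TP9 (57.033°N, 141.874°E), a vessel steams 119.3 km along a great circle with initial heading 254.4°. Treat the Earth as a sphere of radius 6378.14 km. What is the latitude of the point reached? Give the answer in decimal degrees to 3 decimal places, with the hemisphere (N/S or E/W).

δ = d/R = 119.3/6378.14 = 0.018705 rad
φ₂ = arcsin(sin φ₁ cos δ + cos φ₁ sin δ cos θ)
   = arcsin(0.83898·0.99983 + 0.54416·0.01870·-0.26892) = 56.73059°
λ₂ = λ₁ + atan2(sin θ sin δ cos φ₁, cos δ − sin φ₁ sin φ₂) = 139.99215°

56.731°N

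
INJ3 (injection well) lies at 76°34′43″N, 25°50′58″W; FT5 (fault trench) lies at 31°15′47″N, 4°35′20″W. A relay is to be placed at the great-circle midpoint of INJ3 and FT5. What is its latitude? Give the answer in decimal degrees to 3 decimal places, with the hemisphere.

54.236°N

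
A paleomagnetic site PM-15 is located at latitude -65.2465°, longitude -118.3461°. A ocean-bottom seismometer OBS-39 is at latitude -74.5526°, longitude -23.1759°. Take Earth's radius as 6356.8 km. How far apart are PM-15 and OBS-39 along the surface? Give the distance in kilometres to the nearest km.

3338 km

Δφ = -9.3061°,  Δλ = 95.1702°
a = sin²(Δφ/2) + cos φ₁ cos φ₂ sin²(Δλ/2) = 0.067369
c = 2·arcsin(√a) = 0.525123 rad = 30.0874°
d = R·c = 6356.8 × 0.525123 = 3338.1 km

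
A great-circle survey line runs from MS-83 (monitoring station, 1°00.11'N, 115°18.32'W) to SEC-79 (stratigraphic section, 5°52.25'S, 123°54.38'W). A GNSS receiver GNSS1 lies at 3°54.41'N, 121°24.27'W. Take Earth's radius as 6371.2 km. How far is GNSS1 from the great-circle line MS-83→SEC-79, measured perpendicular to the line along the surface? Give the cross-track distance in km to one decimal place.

MS-83: φ = +1.00183°, λ = -115.30533°
SEC-79: φ = -5.87083°, λ = -123.90633°
GNSS1: φ = +3.90683°, λ = -121.40450°
δ₁₃ = central angle MS-83→GNSS1 = 0.117810 rad  (haversine)
θ₁₃ = bearing MS-83→GNSS1 = 295.596°,  θ₁₂ = bearing MS-83→SEC-79 = 231.234°
dₓₜ = R·arcsin(sin δ₁₃ · sin(θ₁₃ − θ₁₂)) = 6371.2·arcsin(0.11754·sin(64.362°)) = 676.397 km
|dₓₜ| = 676.397 km

676.4 km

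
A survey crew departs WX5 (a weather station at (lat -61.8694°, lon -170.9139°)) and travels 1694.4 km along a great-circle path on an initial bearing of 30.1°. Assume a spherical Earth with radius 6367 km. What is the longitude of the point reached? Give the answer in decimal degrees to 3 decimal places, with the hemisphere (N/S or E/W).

159.538°W

δ = d/R = 1694.4/6367 = 0.266122 rad
φ₂ = arcsin(sin φ₁ cos δ + cos φ₁ sin δ cos θ)
   = arcsin(-0.88188·0.96480 + 0.47148·0.26299·0.86515) = -48.03520°
λ₂ = λ₁ + atan2(sin θ sin δ cos φ₁, cos δ − sin φ₁ sin φ₂) = -159.53793°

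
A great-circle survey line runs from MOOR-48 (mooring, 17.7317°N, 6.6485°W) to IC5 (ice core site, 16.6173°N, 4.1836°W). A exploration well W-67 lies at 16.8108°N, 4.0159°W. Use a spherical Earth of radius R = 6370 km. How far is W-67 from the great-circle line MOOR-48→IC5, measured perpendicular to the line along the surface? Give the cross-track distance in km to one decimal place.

27.1 km

δ₁₃ = central angle MOOR-48→W-67 = 0.046726 rad  (haversine)
θ₁₃ = bearing MOOR-48→W-67 = 109.725°,  θ₁₂ = bearing MOOR-48→IC5 = 114.956°
dₓₜ = R·arcsin(sin δ₁₃ · sin(θ₁₃ − θ₁₂)) = 6370·arcsin(0.04671·sin(-5.231°)) = -27.129 km
|dₓₜ| = 27.129 km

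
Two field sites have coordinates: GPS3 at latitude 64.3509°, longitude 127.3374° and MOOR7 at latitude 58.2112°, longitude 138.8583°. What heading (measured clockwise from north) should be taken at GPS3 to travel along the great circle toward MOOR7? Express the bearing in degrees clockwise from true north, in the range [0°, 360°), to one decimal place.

Δλ = 11.5209°
y = sin Δλ · cos φ₂ = 0.105213
x = cos φ₁ sin φ₂ − sin φ₁ cos φ₂ cos Δλ = -0.097385
θ = atan2(y, x) = 132.7873° → 132.7873° (mod 360°)

132.8°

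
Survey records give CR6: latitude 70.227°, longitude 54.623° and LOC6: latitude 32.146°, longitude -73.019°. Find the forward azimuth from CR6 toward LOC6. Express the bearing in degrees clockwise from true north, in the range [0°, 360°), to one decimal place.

Δλ = -127.6420°
y = sin Δλ · cos φ₂ = -0.670449
x = cos φ₁ sin φ₂ − sin φ₁ cos φ₂ cos Δλ = 0.666610
θ = atan2(y, x) = -45.1645° → 314.8355° (mod 360°)

314.8°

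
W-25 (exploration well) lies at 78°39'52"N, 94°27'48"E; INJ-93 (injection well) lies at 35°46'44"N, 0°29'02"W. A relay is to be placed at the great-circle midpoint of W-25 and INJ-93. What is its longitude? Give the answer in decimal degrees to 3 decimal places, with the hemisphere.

13.365°E

W-25: φ = +78.66444°, λ = +94.46333°
INJ-93: φ = +35.77889°, λ = -0.48389°
Bx = cos φ₂ cos Δλ = -0.069963,  By = cos φ₂ sin Δλ = -0.808257
φₘ = atan2(sin φ₁ + sin φ₂, √((cos φ₁ + Bx)² + By²)) = 62.40377°
λₘ = λ₁ + atan2(By, cos φ₁ + Bx) = 13.36484°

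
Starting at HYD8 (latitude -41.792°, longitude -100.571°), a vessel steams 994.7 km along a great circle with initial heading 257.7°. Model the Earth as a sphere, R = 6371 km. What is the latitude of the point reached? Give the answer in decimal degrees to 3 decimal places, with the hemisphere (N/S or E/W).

δ = d/R = 994.7/6371 = 0.156129 rad
φ₂ = arcsin(sin φ₁ cos δ + cos φ₁ sin δ cos θ)
   = arcsin(-0.66643·0.98784 + 0.74557·0.15550·-0.21303) = -43.08005°
λ₂ = λ₁ + atan2(sin θ sin δ cos φ₁, cos δ − sin φ₁ sin φ₂) = -112.57643°

43.080°S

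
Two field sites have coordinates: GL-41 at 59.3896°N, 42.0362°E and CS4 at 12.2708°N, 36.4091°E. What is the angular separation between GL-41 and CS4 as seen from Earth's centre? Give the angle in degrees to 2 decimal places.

Δφ = -47.1188°,  Δλ = -5.6271°
a = sin²(Δφ/2) + cos φ₁ cos φ₂ sin²(Δλ/2) = 0.160959
c = 2·arcsin(√a) = 0.825645 rad = 47.3060°

47.31°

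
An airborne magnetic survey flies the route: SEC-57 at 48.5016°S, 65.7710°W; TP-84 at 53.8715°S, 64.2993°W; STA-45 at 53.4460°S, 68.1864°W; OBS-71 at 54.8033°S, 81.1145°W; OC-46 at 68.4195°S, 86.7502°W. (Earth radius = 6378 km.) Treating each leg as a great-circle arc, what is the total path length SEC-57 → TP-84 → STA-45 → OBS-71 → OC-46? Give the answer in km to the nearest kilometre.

3266 km

SEC-57→TP-84: c = 0.095090 rad, d = 606.48 km
TP-84→STA-45: c = 0.040878 rad, d = 260.72 km
STA-45→OBS-71: c = 0.134132 rad, d = 855.50 km
OBS-71→OC-46: c = 0.241962 rad, d = 1543.23 km
Total = 606.48 + 260.72 + 855.50 + 1543.23 = 3265.93 km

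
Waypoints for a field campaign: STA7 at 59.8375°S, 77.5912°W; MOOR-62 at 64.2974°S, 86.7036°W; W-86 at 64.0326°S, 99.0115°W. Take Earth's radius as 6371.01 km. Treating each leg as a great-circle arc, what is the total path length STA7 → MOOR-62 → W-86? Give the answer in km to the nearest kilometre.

1281 km

STA7→MOOR-62: c = 0.107552 rad, d = 685.22 km
MOOR-62→W-86: c = 0.093579 rad, d = 596.19 km
Total = 685.22 + 596.19 = 1281.41 km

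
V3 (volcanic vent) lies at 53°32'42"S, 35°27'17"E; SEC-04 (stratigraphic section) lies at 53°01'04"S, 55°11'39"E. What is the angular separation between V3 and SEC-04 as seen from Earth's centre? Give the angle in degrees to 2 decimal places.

V3: φ = -53.54500°, λ = +35.45472°
SEC-04: φ = -53.01778°, λ = +55.19417°
Δφ = 0.5272°,  Δλ = 19.7394°
a = sin²(Δφ/2) + cos φ₁ cos φ₂ sin²(Δλ/2) = 0.010523
c = 2·arcsin(√a) = 0.205527 rad = 11.7758°

11.78°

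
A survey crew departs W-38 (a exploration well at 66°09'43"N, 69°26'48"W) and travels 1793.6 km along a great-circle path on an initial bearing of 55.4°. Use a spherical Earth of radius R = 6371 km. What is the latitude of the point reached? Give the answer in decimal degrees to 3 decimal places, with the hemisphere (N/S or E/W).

70.466°N

W-38: φ = +66.16194°, λ = -69.44667°
δ = d/R = 1793.6/6371 = 0.281526 rad
φ₂ = arcsin(sin φ₁ cos δ + cos φ₁ sin δ cos θ)
   = arcsin(0.91469·0.96063 + 0.40415·0.27782·0.56784) = 70.46568°
λ₂ = λ₁ + atan2(sin θ sin δ cos φ₁, cos δ − sin φ₁ sin φ₂) = -26.29554°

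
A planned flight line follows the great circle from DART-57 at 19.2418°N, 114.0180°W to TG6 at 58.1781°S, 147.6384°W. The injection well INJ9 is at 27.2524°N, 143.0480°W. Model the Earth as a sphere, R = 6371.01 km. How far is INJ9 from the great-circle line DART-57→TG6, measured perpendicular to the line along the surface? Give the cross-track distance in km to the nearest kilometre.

δ₁₃ = central angle DART-57→INJ9 = 0.484747 rad  (haversine)
θ₁₃ = bearing DART-57→INJ9 = 292.213°,  θ₁₂ = bearing DART-57→TG6 = 197.135°
dₓₜ = R·arcsin(sin δ₁₃ · sin(θ₁₃ − θ₁₂)) = 6371.01·arcsin(0.46598·sin(95.078°)) = 3075.166 km
|dₓₜ| = 3075.166 km

3075 km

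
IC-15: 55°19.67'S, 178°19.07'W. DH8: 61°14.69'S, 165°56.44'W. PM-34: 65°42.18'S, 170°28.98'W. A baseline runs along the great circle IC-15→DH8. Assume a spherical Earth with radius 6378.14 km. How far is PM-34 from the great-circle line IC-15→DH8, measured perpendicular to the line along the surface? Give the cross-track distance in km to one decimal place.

IC-15: φ = -55.32783°, λ = -178.31783°
DH8: φ = -61.24483°, λ = -165.94067°
PM-34: φ = -65.70300°, λ = -170.48300°
δ₁₃ = central angle IC-15→PM-34 = 0.192837 rad  (haversine)
θ₁₃ = bearing IC-15→PM-34 = 162.982°,  θ₁₂ = bearing IC-15→DH8 = 137.437°
dₓₜ = R·arcsin(sin δ₁₃ · sin(θ₁₃ − θ₁₂)) = 6378.14·arcsin(0.19164·sin(25.544°)) = 527.681 km
|dₓₜ| = 527.681 km

527.7 km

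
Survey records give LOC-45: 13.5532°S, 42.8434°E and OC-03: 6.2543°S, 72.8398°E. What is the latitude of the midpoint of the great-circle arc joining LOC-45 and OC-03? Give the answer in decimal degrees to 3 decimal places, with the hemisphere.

10.246°S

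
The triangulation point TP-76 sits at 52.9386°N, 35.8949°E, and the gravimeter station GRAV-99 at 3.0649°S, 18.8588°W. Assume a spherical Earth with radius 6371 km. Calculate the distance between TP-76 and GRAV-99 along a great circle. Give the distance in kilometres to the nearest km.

8035 km

Δφ = -56.0035°,  Δλ = -54.7537°
a = sin²(Δφ/2) + cos φ₁ cos φ₂ sin²(Δλ/2) = 0.347684
c = 2·arcsin(√a) = 1.261243 rad = 72.2639°
d = R·c = 6371 × 1.261243 = 8035.4 km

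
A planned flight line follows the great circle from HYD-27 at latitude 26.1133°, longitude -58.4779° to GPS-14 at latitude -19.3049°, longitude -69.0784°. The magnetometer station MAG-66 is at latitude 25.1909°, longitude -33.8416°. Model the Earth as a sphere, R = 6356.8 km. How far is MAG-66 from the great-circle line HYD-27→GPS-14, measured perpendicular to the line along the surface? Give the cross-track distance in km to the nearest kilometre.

2351 km

δ₁₃ = central angle HYD-27→MAG-66 = 0.387365 rad  (haversine)
θ₁₃ = bearing HYD-27→MAG-66 = 86.941°,  θ₁₂ = bearing HYD-27→GPS-14 = 193.832°
dₓₜ = R·arcsin(sin δ₁₃ · sin(θ₁₃ − θ₁₂)) = 6356.8·arcsin(0.37775·sin(-106.890°)) = -2350.918 km
|dₓₜ| = 2350.918 km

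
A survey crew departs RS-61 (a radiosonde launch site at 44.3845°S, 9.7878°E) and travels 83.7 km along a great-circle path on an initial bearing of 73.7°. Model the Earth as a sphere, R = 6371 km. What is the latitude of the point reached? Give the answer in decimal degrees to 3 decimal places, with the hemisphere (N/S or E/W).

δ = d/R = 83.7/6371 = 0.013138 rad
φ₂ = arcsin(sin φ₁ cos δ + cos φ₁ sin δ cos θ)
   = arcsin(-0.69947·0.99991 + 0.71466·0.01314·0.28067) = -44.16880°
λ₂ = λ₁ + atan2(sin θ sin δ cos φ₁, cos δ − sin φ₁ sin φ₂) = 10.79505°

44.169°S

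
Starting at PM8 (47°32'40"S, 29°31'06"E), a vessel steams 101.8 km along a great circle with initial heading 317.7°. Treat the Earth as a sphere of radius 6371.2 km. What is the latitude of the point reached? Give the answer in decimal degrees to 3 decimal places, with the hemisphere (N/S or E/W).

46.864°S

PM8: φ = -47.54444°, λ = +29.51833°
δ = d/R = 101.8/6371.2 = 0.015978 rad
φ₂ = arcsin(sin φ₁ cos δ + cos φ₁ sin δ cos θ)
   = arcsin(-0.73780·0.99987 + 0.67502·0.01598·0.73963) = -46.86376°
λ₂ = λ₁ + atan2(sin θ sin δ cos φ₁, cos δ − sin φ₁ sin φ₂) = 28.61721°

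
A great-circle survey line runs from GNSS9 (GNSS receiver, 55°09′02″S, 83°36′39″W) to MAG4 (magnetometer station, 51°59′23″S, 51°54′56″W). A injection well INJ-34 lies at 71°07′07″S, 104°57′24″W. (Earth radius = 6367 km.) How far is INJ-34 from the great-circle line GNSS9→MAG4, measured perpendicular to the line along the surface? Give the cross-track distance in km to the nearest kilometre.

1941 km

GNSS9: φ = -55.15056°, λ = -83.61083°
MAG4: φ = -51.98972°, λ = -51.91556°
INJ-34: φ = -71.11861°, λ = -104.95667°
δ₁₃ = central angle GNSS9→INJ-34 = 0.321603 rad  (haversine)
θ₁₃ = bearing GNSS9→INJ-34 = 201.880°,  θ₁₂ = bearing GNSS9→MAG4 = 93.578°
dₓₜ = R·arcsin(sin δ₁₃ · sin(θ₁₃ − θ₁₂)) = 6367·arcsin(0.31609·sin(108.301°)) = 1940.644 km
|dₓₜ| = 1940.644 km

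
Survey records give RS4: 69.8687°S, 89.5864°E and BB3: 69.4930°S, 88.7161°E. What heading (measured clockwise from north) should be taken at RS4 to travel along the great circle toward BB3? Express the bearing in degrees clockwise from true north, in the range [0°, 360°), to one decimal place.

Δλ = -0.8703°
y = sin Δλ · cos φ₂ = -0.005321
x = cos φ₁ sin φ₂ − sin φ₁ cos φ₂ cos Δλ = 0.006519
θ = atan2(y, x) = -39.2217° → 320.7783° (mod 360°)

320.8°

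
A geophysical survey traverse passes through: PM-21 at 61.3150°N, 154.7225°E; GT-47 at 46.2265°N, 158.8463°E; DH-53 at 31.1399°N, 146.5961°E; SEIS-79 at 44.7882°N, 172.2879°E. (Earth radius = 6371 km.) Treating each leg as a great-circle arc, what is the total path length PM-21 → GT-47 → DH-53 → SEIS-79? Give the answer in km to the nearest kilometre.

PM-21→GT-47: c = 0.266627 rad, d = 1698.68 km
GT-47→DH-53: c = 0.310925 rad, d = 1980.90 km
DH-53→SEIS-79: c = 0.423371 rad, d = 2697.30 km
Total = 1698.68 + 1980.90 + 2697.30 = 6376.88 km

6377 km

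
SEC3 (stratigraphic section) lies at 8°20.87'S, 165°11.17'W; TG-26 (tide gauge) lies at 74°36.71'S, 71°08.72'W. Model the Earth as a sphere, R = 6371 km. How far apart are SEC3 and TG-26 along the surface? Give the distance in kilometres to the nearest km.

SEC3: φ = -8.34783°, λ = -165.18617°
TG-26: φ = -74.61183°, λ = -71.14533°
Δφ = -66.2640°,  Δλ = 94.0408°
a = sin²(Δφ/2) + cos φ₁ cos φ₂ sin²(Δλ/2) = 0.439262
c = 2·arcsin(√a) = 1.449019 rad = 83.0227°
d = R·c = 6371 × 1.449019 = 9231.7 km

9232 km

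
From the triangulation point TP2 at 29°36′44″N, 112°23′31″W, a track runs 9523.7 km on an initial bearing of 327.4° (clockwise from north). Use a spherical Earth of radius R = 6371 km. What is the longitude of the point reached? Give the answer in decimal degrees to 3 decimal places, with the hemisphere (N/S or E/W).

124.590°E

TP2: φ = +29.61222°, λ = -112.39194°
δ = d/R = 9523.7/6371 = 1.494852 rad
φ₂ = arcsin(sin φ₁ cos δ + cos φ₁ sin δ cos θ)
   = arcsin(0.49413·0.07587 + 0.86939·0.99712·0.84245) = 50.15660°
λ₂ = λ₁ + atan2(sin θ sin δ cos φ₁, cos δ − sin φ₁ sin φ₂) = 124.58979°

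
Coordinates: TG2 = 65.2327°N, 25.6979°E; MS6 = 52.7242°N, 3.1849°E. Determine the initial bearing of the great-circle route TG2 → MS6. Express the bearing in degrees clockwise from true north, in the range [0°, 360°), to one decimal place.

233.0°

Δλ = -22.5130°
y = sin Δλ · cos φ₂ = -0.231900
x = cos φ₁ sin φ₂ − sin φ₁ cos φ₂ cos Δλ = -0.174675
θ = atan2(y, x) = -126.9883° → 233.0117° (mod 360°)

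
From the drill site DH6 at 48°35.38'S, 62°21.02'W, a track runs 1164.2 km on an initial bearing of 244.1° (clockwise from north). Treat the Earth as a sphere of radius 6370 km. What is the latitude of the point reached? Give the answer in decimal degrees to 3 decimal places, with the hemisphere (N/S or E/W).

52.187°S

DH6: φ = -48.58967°, λ = -62.35033°
δ = d/R = 1164.2/6370 = 0.182763 rad
φ₂ = arcsin(sin φ₁ cos δ + cos φ₁ sin δ cos θ)
   = arcsin(-0.74999·0.98335 + 0.66145·0.18175·-0.43680) = -52.18659°
λ₂ = λ₁ + atan2(sin θ sin δ cos φ₁, cos δ − sin φ₁ sin φ₂) = -77.81643°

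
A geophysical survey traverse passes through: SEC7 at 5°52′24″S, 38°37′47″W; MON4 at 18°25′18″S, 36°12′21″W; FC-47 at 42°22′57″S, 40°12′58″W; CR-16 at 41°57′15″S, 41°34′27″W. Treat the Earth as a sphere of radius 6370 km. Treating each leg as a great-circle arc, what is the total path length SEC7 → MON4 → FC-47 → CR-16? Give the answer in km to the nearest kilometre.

SEC7: φ = -5.87333°, λ = -38.62972°
MON4: φ = -18.42167°, λ = -36.20583°
FC-47: φ = -42.38250°, λ = -40.21611°
CR-16: φ = -41.95417°, λ = -41.57417°
SEC7→MON4: c = 0.222863 rad, d = 1419.64 km
MON4→FC-47: c = 0.422401 rad, d = 2690.69 km
FC-47→CR-16: c = 0.019092 rad, d = 121.62 km
Total = 1419.64 + 2690.69 + 121.62 = 4231.95 km

4232 km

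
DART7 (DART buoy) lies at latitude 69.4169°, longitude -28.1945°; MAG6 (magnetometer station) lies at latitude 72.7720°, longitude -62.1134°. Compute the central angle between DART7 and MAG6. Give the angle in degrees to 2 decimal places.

Δφ = 3.3551°,  Δλ = -33.9189°
a = sin²(Δφ/2) + cos φ₁ cos φ₂ sin²(Δλ/2) = 0.009717
c = 2·arcsin(√a) = 0.197466 rad = 11.3140°

11.31°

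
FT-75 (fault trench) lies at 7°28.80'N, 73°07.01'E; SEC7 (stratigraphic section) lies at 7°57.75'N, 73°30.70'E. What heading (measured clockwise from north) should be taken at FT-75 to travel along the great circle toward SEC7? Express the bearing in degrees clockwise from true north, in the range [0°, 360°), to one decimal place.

FT-75: φ = +7.48000°, λ = +73.11683°
SEC7: φ = +7.96250°, λ = +73.51167°
Δλ = 0.3948°
y = sin Δλ · cos φ₂ = 0.006825
x = cos φ₁ sin φ₂ − sin φ₁ cos φ₂ cos Δλ = 0.008424
θ = atan2(y, x) = 39.0119° → 39.0119° (mod 360°)

39.0°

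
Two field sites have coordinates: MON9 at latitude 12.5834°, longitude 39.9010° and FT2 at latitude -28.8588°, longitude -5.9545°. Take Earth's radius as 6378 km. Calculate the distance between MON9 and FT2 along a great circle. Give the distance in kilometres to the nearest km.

Δφ = -41.4422°,  Δλ = -45.8555°
a = sin²(Δφ/2) + cos φ₁ cos φ₂ sin²(Δλ/2) = 0.254913
c = 2·arcsin(√a) = 1.058507 rad = 60.6480°
d = R·c = 6378 × 1.058507 = 6751.2 km

6751 km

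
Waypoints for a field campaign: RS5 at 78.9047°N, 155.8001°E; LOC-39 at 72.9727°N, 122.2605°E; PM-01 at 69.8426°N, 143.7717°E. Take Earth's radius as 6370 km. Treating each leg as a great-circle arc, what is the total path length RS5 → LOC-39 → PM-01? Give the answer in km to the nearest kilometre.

1927 km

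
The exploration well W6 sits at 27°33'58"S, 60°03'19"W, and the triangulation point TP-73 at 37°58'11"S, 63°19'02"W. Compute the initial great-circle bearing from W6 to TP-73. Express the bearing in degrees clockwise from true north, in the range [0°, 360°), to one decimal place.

W6: φ = -27.56611°, λ = -60.05528°
TP-73: φ = -37.96972°, λ = -63.31722°
Δλ = -3.2619°
y = sin Δλ · cos φ₂ = -0.044857
x = cos φ₁ sin φ₂ − sin φ₁ cos φ₂ cos Δλ = -0.181172
θ = atan2(y, x) = -166.0936° → 193.9064° (mod 360°)

193.9°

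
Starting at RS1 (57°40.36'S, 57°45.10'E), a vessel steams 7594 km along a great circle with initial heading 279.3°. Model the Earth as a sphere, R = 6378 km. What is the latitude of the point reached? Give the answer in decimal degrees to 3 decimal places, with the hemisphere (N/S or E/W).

RS1: φ = -57.67267°, λ = +57.75167°
δ = d/R = 7594/6378 = 1.190655 rad
φ₂ = arcsin(sin φ₁ cos δ + cos φ₁ sin δ cos θ)
   = arcsin(-0.84501·0.37105 + 0.53476·0.92861·0.16160) = -13.49094°
λ₂ = λ₁ + atan2(sin θ sin δ cos φ₁, cos δ − sin φ₁ sin φ₂) = -12.70872°

13.491°S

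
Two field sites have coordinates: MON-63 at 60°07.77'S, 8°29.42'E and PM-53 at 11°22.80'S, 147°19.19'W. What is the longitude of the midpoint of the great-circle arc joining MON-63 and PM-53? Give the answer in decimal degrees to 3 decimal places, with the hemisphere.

126.116°W

MON-63: φ = -60.12950°, λ = +8.49033°
PM-53: φ = -11.38000°, λ = -147.31983°
Bx = cos φ₂ cos Δλ = -0.894259,  By = cos φ₂ sin Δλ = -0.401705
φₘ = atan2(sin φ₁ + sin φ₂, √((cos φ₁ + Bx)² + By²)) = -62.07381°
λₘ = λ₁ + atan2(By, cos φ₁ + Bx) = -126.11564°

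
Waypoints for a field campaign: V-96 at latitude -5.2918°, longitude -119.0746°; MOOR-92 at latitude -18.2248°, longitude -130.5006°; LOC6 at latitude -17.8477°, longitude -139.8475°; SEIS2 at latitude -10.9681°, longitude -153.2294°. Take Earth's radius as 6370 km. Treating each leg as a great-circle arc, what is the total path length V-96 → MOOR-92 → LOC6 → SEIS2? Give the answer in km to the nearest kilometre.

V-96→MOOR-92: c = 0.298127 rad, d = 1899.07 km
MOOR-92→LOC6: c = 0.155241 rad, d = 988.88 km
LOC6→SEIS2: c = 0.255932 rad, d = 1630.29 km
Total = 1899.07 + 988.88 + 1630.29 = 4518.24 km

4518 km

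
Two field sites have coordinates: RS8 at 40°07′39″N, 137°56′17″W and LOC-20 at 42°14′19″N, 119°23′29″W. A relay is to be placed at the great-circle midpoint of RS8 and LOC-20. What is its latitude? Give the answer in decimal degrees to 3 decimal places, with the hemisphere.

RS8: φ = +40.12750°, λ = -137.93806°
LOC-20: φ = +42.23861°, λ = -119.39139°
Bx = cos φ₂ cos Δλ = 0.701902,  By = cos φ₂ sin Δλ = 0.235489
φₘ = atan2(sin φ₁ + sin φ₂, √((cos φ₁ + Bx)² + By²)) = 41.55681°
λₘ = λ₁ + atan2(By, cos φ₁ + Bx) = -128.81553°

41.557°N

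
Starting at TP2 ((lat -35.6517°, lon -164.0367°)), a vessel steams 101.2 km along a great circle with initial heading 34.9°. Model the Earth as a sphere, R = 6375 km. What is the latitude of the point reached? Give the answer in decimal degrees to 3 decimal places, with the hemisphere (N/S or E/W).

34.904°S

δ = d/R = 101.2/6375 = 0.015875 rad
φ₂ = arcsin(sin φ₁ cos δ + cos φ₁ sin δ cos θ)
   = arcsin(-0.58286·0.99987 + 0.81258·0.01587·0.82015) = -34.90407°
λ₂ = λ₁ + atan2(sin θ sin δ cos φ₁, cos δ − sin φ₁ sin φ₂) = -163.40218°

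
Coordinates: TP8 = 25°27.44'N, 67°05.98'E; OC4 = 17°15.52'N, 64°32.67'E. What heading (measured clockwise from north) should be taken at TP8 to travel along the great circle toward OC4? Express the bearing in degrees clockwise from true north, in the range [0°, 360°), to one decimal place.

TP8: φ = +25.45733°, λ = +67.09967°
OC4: φ = +17.25867°, λ = +64.54450°
Δλ = -2.5552°
y = sin Δλ · cos φ₂ = -0.042574
x = cos φ₁ sin φ₂ − sin φ₁ cos φ₂ cos Δλ = -0.142198
θ = atan2(y, x) = -163.3323° → 196.6677° (mod 360°)

196.7°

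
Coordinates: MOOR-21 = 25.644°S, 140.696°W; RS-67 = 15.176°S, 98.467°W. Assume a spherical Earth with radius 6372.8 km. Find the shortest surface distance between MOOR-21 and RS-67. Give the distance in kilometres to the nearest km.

Δφ = 10.4680°,  Δλ = 42.2290°
a = sin²(Δφ/2) + cos φ₁ cos φ₂ sin²(Δλ/2) = 0.121228
c = 2·arcsin(√a) = 0.711253 rad = 40.7518°
d = R·c = 6372.8 × 0.711253 = 4532.7 km

4533 km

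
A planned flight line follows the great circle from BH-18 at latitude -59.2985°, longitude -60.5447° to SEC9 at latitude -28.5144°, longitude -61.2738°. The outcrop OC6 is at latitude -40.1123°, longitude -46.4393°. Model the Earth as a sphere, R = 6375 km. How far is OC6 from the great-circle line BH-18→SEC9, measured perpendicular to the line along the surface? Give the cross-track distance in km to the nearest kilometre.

δ₁₃ = central angle BH-18→OC6 = 0.369017 rad  (haversine)
θ₁₃ = bearing BH-18→OC6 = 31.113°,  θ₁₂ = bearing BH-18→SEC9 = 358.748°
dₓₜ = R·arcsin(sin δ₁₃ · sin(θ₁₃ − θ₁₂)) = 6375·arcsin(0.36070·sin(-327.635°)) = 1238.689 km
|dₓₜ| = 1238.689 km

1239 km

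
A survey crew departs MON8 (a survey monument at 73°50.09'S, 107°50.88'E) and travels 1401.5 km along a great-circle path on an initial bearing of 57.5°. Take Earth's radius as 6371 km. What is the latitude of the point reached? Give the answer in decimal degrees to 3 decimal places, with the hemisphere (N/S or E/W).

64.780°S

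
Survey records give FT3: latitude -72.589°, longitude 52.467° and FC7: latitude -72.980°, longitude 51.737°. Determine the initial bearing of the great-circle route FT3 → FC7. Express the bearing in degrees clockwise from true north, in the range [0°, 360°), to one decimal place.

208.6°

Δλ = -0.7300°
y = sin Δλ · cos φ₂ = -0.003729
x = cos φ₁ sin φ₂ − sin φ₁ cos φ₂ cos Δλ = -0.006847
θ = atan2(y, x) = -151.4245° → 208.5755° (mod 360°)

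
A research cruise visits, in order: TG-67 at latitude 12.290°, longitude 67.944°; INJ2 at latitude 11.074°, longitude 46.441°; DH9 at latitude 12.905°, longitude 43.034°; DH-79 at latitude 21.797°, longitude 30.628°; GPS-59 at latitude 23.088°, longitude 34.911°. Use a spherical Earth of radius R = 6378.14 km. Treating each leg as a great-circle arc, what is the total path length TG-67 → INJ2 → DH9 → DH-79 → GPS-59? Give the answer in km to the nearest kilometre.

4881 km

TG-67→INJ2: c = 0.368039 rad, d = 2347.41 km
INJ2→DH9: c = 0.066364 rad, d = 423.28 km
DH9→DH-79: c = 0.258211 rad, d = 1646.91 km
DH-79→GPS-59: c = 0.072668 rad, d = 463.49 km
Total = 2347.41 + 423.28 + 1646.91 + 463.49 = 4881.08 km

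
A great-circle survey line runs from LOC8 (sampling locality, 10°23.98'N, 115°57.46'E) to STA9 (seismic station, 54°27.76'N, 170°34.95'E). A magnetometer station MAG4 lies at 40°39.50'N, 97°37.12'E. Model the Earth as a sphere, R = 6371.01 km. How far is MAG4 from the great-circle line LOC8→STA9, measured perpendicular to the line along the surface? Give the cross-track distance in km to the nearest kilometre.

LOC8: φ = +10.39967°, λ = +115.95767°
STA9: φ = +54.46267°, λ = +170.58250°
MAG4: φ = +40.65833°, λ = +97.61867°
δ₁₃ = central angle LOC8→MAG4 = 0.599064 rad  (haversine)
θ₁₃ = bearing LOC8→MAG4 = 334.957°,  θ₁₂ = bearing LOC8→STA9 = 32.650°
dₓₜ = R·arcsin(sin δ₁₃ · sin(θ₁₃ − θ₁₂)) = 6371.01·arcsin(0.56387·sin(302.307°)) = -3164.889 km
|dₓₜ| = 3164.889 km

3165 km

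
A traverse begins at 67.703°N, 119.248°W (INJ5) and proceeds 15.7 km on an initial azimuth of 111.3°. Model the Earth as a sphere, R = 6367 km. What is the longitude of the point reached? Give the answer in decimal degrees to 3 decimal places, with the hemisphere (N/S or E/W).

118.902°W

δ = d/R = 15.7/6367 = 0.002466 rad
φ₂ = arcsin(sin φ₁ cos δ + cos φ₁ sin δ cos θ)
   = arcsin(0.92523·1.00000 + 0.37941·0.00247·-0.36325) = 67.65131°
λ₂ = λ₁ + atan2(sin θ sin δ cos φ₁, cos δ − sin φ₁ sin φ₂) = -118.90182°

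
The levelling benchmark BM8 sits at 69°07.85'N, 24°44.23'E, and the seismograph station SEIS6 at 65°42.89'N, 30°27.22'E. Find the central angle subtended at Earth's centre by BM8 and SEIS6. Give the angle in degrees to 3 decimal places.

BM8: φ = +69.13083°, λ = +24.73717°
SEIS6: φ = +65.71483°, λ = +30.45367°
Δφ = -3.4160°,  Δλ = 5.7165°
a = sin²(Δφ/2) + cos φ₁ cos φ₂ sin²(Δλ/2) = 0.001253
c = 2·arcsin(√a) = 0.070802 rad = 4.0566°

4.057°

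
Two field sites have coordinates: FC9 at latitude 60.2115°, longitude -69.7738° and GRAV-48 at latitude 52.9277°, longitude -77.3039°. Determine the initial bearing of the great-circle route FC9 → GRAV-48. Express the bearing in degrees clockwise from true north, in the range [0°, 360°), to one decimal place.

Δλ = -7.5301°
y = sin Δλ · cos φ₂ = -0.078998
x = cos φ₁ sin φ₂ − sin φ₁ cos φ₂ cos Δλ = -0.122272
θ = atan2(y, x) = -147.1342° → 212.8658° (mod 360°)

212.9°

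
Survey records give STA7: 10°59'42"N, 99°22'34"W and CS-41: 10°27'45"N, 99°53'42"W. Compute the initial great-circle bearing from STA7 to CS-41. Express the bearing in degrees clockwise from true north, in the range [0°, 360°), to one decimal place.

223.8°

STA7: φ = +10.99500°, λ = -99.37611°
CS-41: φ = +10.46250°, λ = -99.89500°
Δλ = -0.5189°
y = sin Δλ · cos φ₂ = -0.008906
x = cos φ₁ sin φ₂ − sin φ₁ cos φ₂ cos Δλ = -0.009286
θ = atan2(y, x) = -136.1980° → 223.8020° (mod 360°)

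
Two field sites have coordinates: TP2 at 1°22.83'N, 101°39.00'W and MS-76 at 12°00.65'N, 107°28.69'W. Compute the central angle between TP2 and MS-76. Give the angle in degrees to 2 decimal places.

TP2: φ = +1.38050°, λ = -101.65000°
MS-76: φ = +12.01083°, λ = -107.47817°
Δφ = 10.6303°,  Δλ = -5.8282°
a = sin²(Δφ/2) + cos φ₁ cos φ₂ sin²(Δλ/2) = 0.011108
c = 2·arcsin(√a) = 0.211184 rad = 12.1000°

12.10°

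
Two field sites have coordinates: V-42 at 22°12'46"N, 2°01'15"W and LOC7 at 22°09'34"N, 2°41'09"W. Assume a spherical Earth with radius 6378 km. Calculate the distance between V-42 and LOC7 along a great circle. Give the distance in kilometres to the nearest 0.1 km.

V-42: φ = +22.21278°, λ = -2.02083°
LOC7: φ = +22.15944°, λ = -2.68583°
Δφ = -0.0533°,  Δλ = -0.6650°
a = sin²(Δφ/2) + cos φ₁ cos φ₂ sin²(Δλ/2) = 0.000029
c = 2·arcsin(√a) = 0.010787 rad = 0.6181°
d = R·c = 6378 × 0.010787 = 68.8 km

68.8 km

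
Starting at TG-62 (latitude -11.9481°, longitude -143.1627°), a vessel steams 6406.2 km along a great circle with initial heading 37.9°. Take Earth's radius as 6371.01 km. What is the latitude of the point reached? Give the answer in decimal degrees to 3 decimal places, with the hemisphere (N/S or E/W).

δ = d/R = 6406.2/6371.01 = 1.005523 rad
φ₂ = arcsin(sin φ₁ cos δ + cos φ₁ sin δ cos θ)
   = arcsin(-0.20703·0.53565 + 0.97834·0.84444·0.78908) = 32.75227°
λ₂ = λ₁ + atan2(sin θ sin δ cos φ₁, cos δ − sin φ₁ sin φ₂) = -105.08083°

32.752°N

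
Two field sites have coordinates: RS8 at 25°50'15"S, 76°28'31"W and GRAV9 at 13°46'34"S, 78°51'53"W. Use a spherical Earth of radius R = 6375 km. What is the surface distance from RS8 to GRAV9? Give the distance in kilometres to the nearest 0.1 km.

1365.0 km

RS8: φ = -25.83750°, λ = -76.47528°
GRAV9: φ = -13.77611°, λ = -78.86472°
Δφ = 12.0614°,  Δλ = -2.3894°
a = sin²(Δφ/2) + cos φ₁ cos φ₂ sin²(Δλ/2) = 0.011418
c = 2·arcsin(√a) = 0.214118 rad = 12.2680°
d = R·c = 6375 × 0.214118 = 1365.0 km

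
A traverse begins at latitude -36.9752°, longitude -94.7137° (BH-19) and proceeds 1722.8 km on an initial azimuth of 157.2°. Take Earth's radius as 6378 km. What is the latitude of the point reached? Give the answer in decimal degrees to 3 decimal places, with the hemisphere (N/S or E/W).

50.912°S

δ = d/R = 1722.8/6378 = 0.270116 rad
φ₂ = arcsin(sin φ₁ cos δ + cos φ₁ sin δ cos θ)
   = arcsin(-0.60147·0.96374 + 0.79890·0.26684·-0.92186) = -50.91239°
λ₂ = λ₁ + atan2(sin θ sin δ cos φ₁, cos δ − sin φ₁ sin φ₂) = -85.27431°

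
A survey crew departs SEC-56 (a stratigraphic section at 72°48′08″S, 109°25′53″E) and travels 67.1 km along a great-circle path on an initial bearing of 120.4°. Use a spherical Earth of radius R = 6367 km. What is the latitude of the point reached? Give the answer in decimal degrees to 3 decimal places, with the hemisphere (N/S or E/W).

73.100°S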